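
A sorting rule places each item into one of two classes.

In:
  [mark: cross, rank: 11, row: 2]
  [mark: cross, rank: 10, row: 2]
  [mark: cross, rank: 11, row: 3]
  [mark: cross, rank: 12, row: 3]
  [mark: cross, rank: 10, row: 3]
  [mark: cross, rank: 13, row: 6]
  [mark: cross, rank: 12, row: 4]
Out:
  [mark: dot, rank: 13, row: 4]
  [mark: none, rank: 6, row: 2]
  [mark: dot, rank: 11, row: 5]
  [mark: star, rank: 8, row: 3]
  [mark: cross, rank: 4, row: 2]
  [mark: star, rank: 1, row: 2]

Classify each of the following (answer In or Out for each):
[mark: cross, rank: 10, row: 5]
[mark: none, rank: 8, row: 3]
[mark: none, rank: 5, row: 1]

In, Out, Out

The simplest hypothesis consistent with all the labels is: mark is cross AND rank ≥ 6.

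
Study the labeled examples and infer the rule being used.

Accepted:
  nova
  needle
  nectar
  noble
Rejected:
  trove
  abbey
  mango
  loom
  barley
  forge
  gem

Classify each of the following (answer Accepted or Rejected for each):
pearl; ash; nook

Rejected, Rejected, Accepted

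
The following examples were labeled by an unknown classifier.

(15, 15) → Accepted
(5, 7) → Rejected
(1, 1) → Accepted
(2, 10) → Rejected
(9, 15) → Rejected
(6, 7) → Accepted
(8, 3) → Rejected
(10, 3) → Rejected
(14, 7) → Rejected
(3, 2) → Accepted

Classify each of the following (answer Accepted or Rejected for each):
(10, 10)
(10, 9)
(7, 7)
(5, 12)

Accepted, Accepted, Accepted, Rejected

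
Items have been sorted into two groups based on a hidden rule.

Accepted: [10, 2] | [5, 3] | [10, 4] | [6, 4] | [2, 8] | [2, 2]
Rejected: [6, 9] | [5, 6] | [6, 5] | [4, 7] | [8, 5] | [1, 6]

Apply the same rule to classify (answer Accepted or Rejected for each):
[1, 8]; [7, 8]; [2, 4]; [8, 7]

Rejected, Rejected, Accepted, Rejected

The pattern is that an item is 'Accepted' exactly when: sum is even.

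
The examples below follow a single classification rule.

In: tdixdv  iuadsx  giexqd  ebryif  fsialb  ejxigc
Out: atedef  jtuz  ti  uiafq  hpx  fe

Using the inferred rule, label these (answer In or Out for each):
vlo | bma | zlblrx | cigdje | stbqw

The pattern is that an item is 'In' exactly when: length 6 AND contains 'i'.
vlo: length 3, no 'i' — doesn't qualify, so Out.
bma: length 3, no 'i' — doesn't qualify, so Out.
zlblrx: length 6, no 'i' — doesn't qualify, so Out.
cigdje: length 6, has 'i' — satisfies this, so In.
stbqw: length 5, no 'i' — doesn't qualify, so Out.

Out, Out, Out, In, Out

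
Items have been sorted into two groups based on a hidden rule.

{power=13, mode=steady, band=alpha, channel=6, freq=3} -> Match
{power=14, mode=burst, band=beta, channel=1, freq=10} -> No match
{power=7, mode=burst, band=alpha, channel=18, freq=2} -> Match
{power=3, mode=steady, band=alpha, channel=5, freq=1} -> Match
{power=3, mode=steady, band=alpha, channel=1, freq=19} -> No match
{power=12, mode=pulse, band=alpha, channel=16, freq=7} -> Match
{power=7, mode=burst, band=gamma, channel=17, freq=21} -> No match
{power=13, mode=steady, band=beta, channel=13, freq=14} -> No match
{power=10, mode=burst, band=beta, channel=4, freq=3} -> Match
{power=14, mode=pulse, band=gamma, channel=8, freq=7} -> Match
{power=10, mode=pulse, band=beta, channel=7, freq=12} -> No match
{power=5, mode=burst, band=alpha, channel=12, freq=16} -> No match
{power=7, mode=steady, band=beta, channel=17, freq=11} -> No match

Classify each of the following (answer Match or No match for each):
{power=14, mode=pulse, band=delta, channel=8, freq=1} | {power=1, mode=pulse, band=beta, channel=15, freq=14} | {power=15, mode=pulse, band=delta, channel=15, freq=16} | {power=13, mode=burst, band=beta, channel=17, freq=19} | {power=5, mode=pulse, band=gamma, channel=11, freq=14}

The common property of the 'Match' items is: freq ≤ 7. No 'No match' item has it.

Match, No match, No match, No match, No match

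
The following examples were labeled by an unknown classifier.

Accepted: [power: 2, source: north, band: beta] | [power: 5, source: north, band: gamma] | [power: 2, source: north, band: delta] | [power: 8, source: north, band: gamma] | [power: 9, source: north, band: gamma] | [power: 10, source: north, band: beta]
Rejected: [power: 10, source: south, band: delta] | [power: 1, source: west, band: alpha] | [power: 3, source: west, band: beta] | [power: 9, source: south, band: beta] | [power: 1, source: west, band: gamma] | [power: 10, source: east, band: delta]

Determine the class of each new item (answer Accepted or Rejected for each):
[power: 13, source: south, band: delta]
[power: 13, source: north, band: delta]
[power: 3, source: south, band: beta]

The classifier is using: source is north.

Rejected, Accepted, Rejected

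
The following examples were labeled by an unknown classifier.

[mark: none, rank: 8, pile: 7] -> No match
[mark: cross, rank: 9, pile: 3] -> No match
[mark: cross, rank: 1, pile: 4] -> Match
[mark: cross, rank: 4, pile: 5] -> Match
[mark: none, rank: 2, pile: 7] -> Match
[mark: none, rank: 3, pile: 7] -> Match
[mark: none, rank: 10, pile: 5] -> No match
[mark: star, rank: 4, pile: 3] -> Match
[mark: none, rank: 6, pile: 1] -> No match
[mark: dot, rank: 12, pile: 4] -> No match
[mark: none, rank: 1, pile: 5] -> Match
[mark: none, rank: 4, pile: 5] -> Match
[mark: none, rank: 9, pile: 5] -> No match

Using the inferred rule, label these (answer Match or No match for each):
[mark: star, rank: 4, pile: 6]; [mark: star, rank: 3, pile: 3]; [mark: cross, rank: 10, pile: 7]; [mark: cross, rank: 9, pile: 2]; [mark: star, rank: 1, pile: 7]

All 'Match' examples share one property — rank ≤ 4 — and every 'No match' example lacks it.
[mark: star, rank: 4, pile: 6]: rank = 4, checks out → Match.
[mark: star, rank: 3, pile: 3]: rank = 3, checks out → Match.
[mark: cross, rank: 10, pile: 7]: rank = 10, does not fit → No match.
[mark: cross, rank: 9, pile: 2]: rank = 9, does not fit → No match.
[mark: star, rank: 1, pile: 7]: rank = 1, checks out → Match.

Match, Match, No match, No match, Match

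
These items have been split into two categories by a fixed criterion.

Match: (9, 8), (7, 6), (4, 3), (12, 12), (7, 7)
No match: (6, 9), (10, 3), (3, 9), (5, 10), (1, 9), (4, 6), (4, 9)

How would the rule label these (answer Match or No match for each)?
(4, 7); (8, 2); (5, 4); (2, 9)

No match, No match, Match, No match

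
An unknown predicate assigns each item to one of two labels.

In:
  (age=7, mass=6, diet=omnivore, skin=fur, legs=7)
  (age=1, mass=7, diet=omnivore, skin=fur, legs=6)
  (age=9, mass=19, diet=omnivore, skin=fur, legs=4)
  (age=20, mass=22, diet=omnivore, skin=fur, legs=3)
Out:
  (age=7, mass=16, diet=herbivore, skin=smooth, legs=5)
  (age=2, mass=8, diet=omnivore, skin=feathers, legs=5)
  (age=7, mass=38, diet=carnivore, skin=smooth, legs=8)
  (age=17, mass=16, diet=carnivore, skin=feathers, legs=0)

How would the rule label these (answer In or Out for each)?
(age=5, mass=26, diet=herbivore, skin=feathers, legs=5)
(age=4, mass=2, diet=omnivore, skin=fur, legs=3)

Out, In

The simplest hypothesis consistent with all the labels is: skin is fur.
(age=5, mass=26, diet=herbivore, skin=feathers, legs=5): skin is feathers, does not fit → Out. (age=4, mass=2, diet=omnivore, skin=fur, legs=3): skin is fur, has this property → In.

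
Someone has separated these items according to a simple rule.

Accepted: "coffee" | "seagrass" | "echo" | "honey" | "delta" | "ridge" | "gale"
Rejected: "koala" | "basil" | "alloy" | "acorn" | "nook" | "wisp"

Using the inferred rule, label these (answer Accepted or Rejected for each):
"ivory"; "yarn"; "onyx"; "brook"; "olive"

Looking at the examples, the only property every 'Accepted' case has and every 'Rejected' case lacks is: contains 'e'.
"ivory" → no 'e' → Rejected.
"yarn" → no 'e' → Rejected.
"onyx" → no 'e' → Rejected.
"brook" → no 'e' → Rejected.
"olive" → has 'e' → Accepted.

Rejected, Rejected, Rejected, Rejected, Accepted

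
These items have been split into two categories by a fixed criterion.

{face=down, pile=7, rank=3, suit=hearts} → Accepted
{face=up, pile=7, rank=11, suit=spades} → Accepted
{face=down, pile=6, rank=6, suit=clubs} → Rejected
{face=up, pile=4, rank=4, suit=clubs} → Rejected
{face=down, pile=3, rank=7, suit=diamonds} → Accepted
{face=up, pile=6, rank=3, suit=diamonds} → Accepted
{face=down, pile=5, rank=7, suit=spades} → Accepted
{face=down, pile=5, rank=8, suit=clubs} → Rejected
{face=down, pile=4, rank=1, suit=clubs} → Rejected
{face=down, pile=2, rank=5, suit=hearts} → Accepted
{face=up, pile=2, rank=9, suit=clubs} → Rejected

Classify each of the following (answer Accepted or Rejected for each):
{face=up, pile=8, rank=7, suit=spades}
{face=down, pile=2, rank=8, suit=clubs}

Rule: suit is not clubs. This holds for each 'Accepted' example and fails for each 'Rejected' one.
{face=up, pile=8, rank=7, suit=spades} — suit is spades, hence Accepted.
{face=down, pile=2, rank=8, suit=clubs} — suit is clubs, hence Rejected.

Accepted, Rejected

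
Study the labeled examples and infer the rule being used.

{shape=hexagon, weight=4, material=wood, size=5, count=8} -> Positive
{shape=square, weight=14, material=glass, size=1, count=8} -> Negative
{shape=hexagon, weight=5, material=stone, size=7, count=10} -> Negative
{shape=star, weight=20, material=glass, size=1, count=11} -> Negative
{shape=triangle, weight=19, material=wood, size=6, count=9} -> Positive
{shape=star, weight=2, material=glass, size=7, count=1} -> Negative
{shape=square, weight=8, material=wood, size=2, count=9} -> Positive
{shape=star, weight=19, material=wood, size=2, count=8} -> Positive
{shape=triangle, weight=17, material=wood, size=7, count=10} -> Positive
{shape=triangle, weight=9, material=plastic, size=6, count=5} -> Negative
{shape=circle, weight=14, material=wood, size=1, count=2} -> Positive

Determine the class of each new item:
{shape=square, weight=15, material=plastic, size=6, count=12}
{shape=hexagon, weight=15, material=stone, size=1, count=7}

Negative, Negative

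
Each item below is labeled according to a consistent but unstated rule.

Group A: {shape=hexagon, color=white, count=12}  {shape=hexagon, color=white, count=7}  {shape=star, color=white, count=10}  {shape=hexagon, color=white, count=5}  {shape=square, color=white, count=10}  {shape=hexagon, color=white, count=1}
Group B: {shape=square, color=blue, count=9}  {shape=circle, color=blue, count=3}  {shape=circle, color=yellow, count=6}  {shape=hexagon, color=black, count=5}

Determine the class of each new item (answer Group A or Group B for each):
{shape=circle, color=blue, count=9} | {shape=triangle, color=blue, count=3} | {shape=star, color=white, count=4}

Group B, Group B, Group A

One predicate separates the groups cleanly: color is white.
{shape=circle, color=blue, count=9}: color is blue, fails the rule → Group B. {shape=triangle, color=blue, count=3}: color is blue, fails the rule → Group B. {shape=star, color=white, count=4}: color is white, matches → Group A.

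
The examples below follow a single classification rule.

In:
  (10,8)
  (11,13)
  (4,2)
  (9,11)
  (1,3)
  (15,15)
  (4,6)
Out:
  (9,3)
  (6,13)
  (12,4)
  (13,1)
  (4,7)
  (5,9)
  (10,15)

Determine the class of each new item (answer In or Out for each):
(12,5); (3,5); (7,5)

Out, In, In

'In' ⟺ |first − second| ≤ 2.
(12,5) — |12−5| = 7, hence Out. (3,5) — |3−5| = 2, hence In. (7,5) — |7−5| = 2, hence In.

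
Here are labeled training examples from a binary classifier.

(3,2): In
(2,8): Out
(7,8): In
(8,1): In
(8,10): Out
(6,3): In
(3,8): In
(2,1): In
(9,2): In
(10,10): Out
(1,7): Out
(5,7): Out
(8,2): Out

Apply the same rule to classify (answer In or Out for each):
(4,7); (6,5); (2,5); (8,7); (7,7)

The distinguishing property — sum is odd — holds for all the 'In' cases and none of the 'Out' cases.

In, In, In, In, Out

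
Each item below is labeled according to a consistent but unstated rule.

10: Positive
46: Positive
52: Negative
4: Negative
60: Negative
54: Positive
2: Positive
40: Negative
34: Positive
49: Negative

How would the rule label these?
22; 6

All 'Positive' examples share one property — ≡ 2 (mod 4) — and every 'Negative' example lacks it.

Positive, Positive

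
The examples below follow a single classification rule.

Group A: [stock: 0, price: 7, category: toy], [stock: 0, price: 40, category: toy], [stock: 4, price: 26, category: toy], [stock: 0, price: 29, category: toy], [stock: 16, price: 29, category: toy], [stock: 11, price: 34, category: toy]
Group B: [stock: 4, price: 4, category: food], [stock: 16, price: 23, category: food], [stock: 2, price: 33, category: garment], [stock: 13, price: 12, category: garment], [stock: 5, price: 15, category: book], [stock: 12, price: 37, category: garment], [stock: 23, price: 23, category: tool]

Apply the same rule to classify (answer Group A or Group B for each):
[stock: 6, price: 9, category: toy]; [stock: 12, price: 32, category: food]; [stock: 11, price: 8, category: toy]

One predicate separates the groups cleanly: category is toy.
[stock: 6, price: 9, category: toy] — category is toy, hence Group A. [stock: 12, price: 32, category: food] — category is food, hence Group B. [stock: 11, price: 8, category: toy] — category is toy, hence Group A.

Group A, Group B, Group A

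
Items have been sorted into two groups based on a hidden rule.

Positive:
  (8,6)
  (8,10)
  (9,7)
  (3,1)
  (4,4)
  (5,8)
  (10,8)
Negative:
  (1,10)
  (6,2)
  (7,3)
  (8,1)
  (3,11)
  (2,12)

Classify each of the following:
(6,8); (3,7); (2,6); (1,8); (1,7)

Positive, Negative, Negative, Negative, Negative

'Positive' ⟺ |first − second| ≤ 3.
(6,8): |6−8| = 2 — matches, so Positive. (3,7): |3−7| = 4 — does not pass, so Negative. (2,6): |2−6| = 4 — does not pass, so Negative. (1,8): |1−8| = 7 — does not pass, so Negative. (1,7): |1−7| = 6 — does not pass, so Negative.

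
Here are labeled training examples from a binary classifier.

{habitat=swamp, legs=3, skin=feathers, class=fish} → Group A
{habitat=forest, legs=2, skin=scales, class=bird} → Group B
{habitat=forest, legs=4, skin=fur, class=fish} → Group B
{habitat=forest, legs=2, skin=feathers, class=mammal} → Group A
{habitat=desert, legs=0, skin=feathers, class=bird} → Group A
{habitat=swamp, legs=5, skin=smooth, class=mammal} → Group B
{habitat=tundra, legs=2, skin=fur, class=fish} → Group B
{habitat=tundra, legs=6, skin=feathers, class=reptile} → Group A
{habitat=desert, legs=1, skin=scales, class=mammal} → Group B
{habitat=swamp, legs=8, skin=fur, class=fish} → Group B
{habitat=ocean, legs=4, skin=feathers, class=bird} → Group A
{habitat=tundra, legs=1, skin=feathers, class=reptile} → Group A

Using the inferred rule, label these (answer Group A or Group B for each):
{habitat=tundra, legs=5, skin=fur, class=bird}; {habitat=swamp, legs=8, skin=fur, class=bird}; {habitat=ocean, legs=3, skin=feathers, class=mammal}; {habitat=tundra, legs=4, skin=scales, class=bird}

Group B, Group B, Group A, Group B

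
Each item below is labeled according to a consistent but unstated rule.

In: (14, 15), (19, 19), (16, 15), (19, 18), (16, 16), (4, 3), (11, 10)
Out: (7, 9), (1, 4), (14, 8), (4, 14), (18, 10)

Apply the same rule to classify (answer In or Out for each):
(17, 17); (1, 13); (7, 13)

In, Out, Out

Every 'In' example satisfies: |first − second| ≤ 1. None of the 'Out' examples do.
(17, 17) — |17−17| = 0, hence In.
(1, 13) — |1−13| = 12, hence Out.
(7, 13) — |7−13| = 6, hence Out.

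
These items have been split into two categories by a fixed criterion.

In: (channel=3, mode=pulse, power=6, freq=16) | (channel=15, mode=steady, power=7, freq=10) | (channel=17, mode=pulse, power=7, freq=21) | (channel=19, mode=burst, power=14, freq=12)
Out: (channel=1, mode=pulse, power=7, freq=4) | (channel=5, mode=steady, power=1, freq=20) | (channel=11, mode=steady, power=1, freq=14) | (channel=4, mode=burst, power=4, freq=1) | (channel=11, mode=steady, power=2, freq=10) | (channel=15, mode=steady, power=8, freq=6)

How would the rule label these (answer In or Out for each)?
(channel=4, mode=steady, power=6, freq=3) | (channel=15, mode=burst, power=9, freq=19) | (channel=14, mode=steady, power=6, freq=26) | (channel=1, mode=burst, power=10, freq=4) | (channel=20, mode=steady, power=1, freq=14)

Out, In, In, Out, Out

'In' ⟺ power ≥ 4 AND freq ≥ 10.
(channel=4, mode=steady, power=6, freq=3): Out (power = 6, freq = 3).
(channel=15, mode=burst, power=9, freq=19): In (power = 9, freq = 19).
(channel=14, mode=steady, power=6, freq=26): In (power = 6, freq = 26).
(channel=1, mode=burst, power=10, freq=4): Out (power = 10, freq = 4).
(channel=20, mode=steady, power=1, freq=14): Out (power = 1, freq = 14).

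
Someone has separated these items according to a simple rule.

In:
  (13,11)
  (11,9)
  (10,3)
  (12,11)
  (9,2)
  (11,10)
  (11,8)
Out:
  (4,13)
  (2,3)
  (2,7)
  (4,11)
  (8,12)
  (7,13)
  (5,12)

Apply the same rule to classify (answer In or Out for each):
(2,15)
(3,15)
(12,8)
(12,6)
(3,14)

The simplest hypothesis consistent with all the labels is: first > second.
(2,15): 2 < 15, doesn't match → Out.
(3,15): 3 < 15, doesn't match → Out.
(12,8): 12 > 8, fits → In.
(12,6): 12 > 6, fits → In.
(3,14): 3 < 14, doesn't match → Out.

Out, Out, In, In, Out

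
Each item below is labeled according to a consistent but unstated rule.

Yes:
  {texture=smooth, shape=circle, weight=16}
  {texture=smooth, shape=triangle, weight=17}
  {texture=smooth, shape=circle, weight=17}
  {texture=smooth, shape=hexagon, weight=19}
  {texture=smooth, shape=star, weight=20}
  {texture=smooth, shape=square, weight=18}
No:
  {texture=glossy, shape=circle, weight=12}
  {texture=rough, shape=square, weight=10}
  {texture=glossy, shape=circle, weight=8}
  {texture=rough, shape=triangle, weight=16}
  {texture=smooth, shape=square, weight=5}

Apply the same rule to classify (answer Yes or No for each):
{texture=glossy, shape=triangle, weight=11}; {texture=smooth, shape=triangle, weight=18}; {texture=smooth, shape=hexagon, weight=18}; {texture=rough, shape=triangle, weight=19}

One predicate separates the groups cleanly: texture is smooth AND weight ≥ 8.

No, Yes, Yes, No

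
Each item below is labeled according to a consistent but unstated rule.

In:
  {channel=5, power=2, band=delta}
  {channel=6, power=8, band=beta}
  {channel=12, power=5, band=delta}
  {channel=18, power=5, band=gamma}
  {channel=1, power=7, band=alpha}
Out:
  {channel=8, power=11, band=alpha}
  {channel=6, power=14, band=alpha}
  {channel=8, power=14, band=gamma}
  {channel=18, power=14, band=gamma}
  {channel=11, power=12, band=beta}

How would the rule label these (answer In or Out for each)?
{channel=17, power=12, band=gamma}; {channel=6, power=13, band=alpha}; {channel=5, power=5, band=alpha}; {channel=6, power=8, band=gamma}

Out, Out, In, In

A rule that fits every label: power ≤ 8 — true of each 'In' example, false of each 'Out' one.
Out: {channel=17, power=12, band=gamma}, since power = 12. Out: {channel=6, power=13, band=alpha}, since power = 13. In: {channel=5, power=5, band=alpha}, since power = 5. In: {channel=6, power=8, band=gamma}, since power = 8.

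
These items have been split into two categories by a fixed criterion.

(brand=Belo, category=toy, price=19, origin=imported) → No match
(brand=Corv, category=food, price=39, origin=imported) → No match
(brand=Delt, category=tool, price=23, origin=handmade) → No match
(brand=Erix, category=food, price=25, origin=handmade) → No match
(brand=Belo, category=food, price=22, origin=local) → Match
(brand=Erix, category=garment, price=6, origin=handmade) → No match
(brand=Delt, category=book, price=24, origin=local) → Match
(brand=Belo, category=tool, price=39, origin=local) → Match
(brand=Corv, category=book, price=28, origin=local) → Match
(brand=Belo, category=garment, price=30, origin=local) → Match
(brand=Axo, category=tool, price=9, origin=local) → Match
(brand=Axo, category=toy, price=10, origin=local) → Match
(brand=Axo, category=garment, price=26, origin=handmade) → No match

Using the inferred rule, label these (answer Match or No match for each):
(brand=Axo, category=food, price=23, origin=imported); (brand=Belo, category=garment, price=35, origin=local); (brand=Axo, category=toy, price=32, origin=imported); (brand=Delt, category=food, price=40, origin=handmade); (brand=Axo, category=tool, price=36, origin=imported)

No match, Match, No match, No match, No match

Every 'Match' example satisfies: origin is local. None of the 'No match' examples do.
(brand=Axo, category=food, price=23, origin=imported): origin is imported, fails this test → No match. (brand=Belo, category=garment, price=35, origin=local): origin is local, matches → Match. (brand=Axo, category=toy, price=32, origin=imported): origin is imported, fails this test → No match. (brand=Delt, category=food, price=40, origin=handmade): origin is handmade, fails this test → No match. (brand=Axo, category=tool, price=36, origin=imported): origin is imported, fails this test → No match.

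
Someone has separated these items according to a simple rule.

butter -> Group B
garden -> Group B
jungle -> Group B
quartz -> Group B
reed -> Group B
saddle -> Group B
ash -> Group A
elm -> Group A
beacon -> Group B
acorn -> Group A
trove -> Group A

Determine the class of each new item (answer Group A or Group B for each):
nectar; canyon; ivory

Group B, Group B, Group A

The classifier is using: odd length.
nectar: length 6 — does not fit, so Group B.
canyon: length 6 — does not fit, so Group B.
ivory: length 5 — satisfies this, so Group A.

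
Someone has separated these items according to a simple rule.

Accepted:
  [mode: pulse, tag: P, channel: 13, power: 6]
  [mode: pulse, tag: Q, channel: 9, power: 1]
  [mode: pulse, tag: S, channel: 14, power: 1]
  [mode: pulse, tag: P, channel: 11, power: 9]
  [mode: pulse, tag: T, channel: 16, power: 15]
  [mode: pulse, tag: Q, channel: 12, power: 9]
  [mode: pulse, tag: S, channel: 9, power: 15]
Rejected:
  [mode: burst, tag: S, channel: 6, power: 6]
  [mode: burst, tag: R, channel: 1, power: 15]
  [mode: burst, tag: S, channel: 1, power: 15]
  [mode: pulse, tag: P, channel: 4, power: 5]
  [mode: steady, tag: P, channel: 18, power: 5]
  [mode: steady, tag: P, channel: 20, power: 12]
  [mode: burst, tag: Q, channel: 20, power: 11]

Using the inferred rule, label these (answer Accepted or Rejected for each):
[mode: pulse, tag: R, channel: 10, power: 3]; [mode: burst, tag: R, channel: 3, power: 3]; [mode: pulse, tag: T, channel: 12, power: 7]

One predicate separates the groups cleanly: mode is pulse AND channel ≥ 6.
[mode: pulse, tag: R, channel: 10, power: 3]: mode is pulse, channel = 10 — has this property, so Accepted. [mode: burst, tag: R, channel: 3, power: 3]: mode is burst, channel = 3 — fails this test, so Rejected. [mode: pulse, tag: T, channel: 12, power: 7]: mode is pulse, channel = 12 — has this property, so Accepted.

Accepted, Rejected, Accepted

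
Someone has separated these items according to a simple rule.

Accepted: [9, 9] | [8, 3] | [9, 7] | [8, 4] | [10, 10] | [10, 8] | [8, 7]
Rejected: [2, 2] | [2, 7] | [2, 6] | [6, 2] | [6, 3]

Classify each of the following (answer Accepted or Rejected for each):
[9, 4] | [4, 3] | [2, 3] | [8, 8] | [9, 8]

Accepted, Rejected, Rejected, Accepted, Accepted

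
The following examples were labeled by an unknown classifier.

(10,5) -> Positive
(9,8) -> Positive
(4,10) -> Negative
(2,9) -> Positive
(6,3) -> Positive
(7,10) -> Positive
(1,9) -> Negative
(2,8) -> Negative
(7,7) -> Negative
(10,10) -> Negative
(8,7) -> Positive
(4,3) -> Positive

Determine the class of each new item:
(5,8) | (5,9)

Positive, Negative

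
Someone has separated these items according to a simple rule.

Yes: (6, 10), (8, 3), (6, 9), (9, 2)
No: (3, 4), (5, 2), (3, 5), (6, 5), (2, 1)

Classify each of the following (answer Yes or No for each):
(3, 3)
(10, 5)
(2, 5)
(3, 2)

No, Yes, No, No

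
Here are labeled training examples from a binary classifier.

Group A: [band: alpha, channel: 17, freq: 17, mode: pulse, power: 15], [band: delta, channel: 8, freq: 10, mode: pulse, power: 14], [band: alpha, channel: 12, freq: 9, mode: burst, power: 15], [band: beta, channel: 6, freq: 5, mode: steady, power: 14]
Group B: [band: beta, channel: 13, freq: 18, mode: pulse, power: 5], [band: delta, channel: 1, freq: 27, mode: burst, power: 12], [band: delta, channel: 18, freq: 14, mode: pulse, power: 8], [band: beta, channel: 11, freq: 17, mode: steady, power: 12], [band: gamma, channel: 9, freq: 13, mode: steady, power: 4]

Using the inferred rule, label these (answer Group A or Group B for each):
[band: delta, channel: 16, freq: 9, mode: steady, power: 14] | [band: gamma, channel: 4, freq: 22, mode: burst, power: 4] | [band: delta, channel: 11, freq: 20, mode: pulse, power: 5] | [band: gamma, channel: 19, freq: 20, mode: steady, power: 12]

The rule appears to be: power ≥ 14.

Group A, Group B, Group B, Group B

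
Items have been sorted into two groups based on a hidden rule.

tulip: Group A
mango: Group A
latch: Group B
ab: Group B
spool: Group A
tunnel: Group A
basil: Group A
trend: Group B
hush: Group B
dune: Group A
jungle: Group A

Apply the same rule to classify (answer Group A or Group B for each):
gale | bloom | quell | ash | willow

Group A, Group A, Group A, Group B, Group A

The distinguishing property — has ≥ 2 vowels — holds for all the 'Group A' cases and none of the 'Group B' cases.
gale — 2 vowels, hence Group A.
bloom — 2 vowels, hence Group A.
quell — 2 vowels, hence Group A.
ash — 1 vowel, hence Group B.
willow — 2 vowels, hence Group A.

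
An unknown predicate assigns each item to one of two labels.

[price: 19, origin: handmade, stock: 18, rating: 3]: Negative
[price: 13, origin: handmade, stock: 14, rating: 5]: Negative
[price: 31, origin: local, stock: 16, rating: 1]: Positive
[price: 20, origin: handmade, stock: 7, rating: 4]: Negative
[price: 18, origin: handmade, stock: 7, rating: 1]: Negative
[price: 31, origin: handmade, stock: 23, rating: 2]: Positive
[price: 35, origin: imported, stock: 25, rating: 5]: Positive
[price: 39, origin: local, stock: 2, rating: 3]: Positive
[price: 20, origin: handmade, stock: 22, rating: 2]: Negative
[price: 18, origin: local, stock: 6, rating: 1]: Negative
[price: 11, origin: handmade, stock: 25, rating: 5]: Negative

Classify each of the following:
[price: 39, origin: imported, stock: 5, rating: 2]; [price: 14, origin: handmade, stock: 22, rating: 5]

Positive, Negative

The distinguishing property — price ≥ 31 — holds for all the 'Positive' cases and none of the 'Negative' cases.
[price: 39, origin: imported, stock: 5, rating: 2]: Positive (price = 39). [price: 14, origin: handmade, stock: 22, rating: 5]: Negative (price = 14).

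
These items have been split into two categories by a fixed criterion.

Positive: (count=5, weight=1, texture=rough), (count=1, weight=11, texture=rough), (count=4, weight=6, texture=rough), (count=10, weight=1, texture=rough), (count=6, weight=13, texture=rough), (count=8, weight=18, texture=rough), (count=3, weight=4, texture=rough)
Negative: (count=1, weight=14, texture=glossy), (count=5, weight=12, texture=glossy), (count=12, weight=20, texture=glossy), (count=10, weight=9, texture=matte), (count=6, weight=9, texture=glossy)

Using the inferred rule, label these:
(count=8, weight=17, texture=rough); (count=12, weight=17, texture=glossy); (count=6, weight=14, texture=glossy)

Positive, Negative, Negative

The rule appears to be: texture is rough.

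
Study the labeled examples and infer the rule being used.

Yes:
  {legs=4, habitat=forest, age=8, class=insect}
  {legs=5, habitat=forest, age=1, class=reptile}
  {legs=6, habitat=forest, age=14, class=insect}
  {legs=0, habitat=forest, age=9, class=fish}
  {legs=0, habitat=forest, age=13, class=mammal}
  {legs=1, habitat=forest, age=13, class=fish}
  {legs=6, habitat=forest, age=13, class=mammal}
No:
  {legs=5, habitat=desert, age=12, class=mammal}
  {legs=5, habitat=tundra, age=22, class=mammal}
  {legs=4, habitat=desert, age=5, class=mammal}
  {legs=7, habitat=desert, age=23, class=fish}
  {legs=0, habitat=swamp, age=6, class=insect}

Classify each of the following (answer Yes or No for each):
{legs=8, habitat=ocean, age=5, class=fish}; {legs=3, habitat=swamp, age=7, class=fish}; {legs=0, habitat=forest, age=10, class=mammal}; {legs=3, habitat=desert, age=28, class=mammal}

The rule appears to be: habitat is forest.
{legs=8, habitat=ocean, age=5, class=fish}: habitat is ocean, does not satisfy this → No. {legs=3, habitat=swamp, age=7, class=fish}: habitat is swamp, does not satisfy this → No. {legs=0, habitat=forest, age=10, class=mammal}: habitat is forest, matches → Yes. {legs=3, habitat=desert, age=28, class=mammal}: habitat is desert, does not satisfy this → No.

No, No, Yes, No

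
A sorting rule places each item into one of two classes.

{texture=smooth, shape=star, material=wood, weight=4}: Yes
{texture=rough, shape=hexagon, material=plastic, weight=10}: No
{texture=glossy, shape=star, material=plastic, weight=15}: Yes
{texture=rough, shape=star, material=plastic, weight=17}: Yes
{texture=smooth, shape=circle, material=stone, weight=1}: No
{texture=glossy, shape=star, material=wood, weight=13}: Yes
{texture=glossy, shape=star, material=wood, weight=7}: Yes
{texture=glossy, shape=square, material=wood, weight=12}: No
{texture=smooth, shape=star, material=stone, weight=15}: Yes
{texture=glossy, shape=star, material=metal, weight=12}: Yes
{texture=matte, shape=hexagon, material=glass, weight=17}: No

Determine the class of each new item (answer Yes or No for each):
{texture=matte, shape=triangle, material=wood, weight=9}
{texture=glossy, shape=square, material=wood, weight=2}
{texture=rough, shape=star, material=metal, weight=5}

No, No, Yes

The rule appears to be: shape is star.
{texture=matte, shape=triangle, material=wood, weight=9} — shape is triangle, hence No.
{texture=glossy, shape=square, material=wood, weight=2} — shape is square, hence No.
{texture=rough, shape=star, material=metal, weight=5} — shape is star, hence Yes.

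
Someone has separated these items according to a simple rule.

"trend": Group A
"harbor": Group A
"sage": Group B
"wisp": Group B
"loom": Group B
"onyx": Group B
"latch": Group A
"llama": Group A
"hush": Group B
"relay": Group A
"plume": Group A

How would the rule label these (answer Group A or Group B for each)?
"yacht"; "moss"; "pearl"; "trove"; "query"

Group A, Group B, Group A, Group A, Group A

The distinguishing property — length ≥ 5 — holds for all the 'Group A' cases and none of the 'Group B' cases.
"yacht" — length 5, hence Group A.
"moss" — length 4, hence Group B.
"pearl" — length 5, hence Group A.
"trove" — length 5, hence Group A.
"query" — length 5, hence Group A.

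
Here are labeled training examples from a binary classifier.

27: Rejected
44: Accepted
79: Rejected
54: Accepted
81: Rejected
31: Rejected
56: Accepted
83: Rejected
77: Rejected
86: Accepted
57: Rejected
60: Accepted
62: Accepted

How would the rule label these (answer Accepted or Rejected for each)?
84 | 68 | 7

Accepted, Accepted, Rejected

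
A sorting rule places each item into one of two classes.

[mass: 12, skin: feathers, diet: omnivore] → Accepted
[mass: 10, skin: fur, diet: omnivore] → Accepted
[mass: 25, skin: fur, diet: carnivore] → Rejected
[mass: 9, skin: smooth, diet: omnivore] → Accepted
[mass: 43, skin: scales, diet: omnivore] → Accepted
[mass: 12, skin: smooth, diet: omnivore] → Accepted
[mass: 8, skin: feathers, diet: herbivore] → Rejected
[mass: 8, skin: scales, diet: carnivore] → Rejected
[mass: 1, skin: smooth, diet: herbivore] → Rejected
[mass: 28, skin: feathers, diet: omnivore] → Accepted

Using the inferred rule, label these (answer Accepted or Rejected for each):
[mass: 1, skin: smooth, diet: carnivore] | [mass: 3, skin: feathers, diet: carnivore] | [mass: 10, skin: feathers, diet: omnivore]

The distinguishing property — diet is omnivore — holds for all the 'Accepted' cases and none of the 'Rejected' cases.
[mass: 1, skin: smooth, diet: carnivore] — diet is carnivore, hence Rejected.
[mass: 3, skin: feathers, diet: carnivore] — diet is carnivore, hence Rejected.
[mass: 10, skin: feathers, diet: omnivore] — diet is omnivore, hence Accepted.

Rejected, Rejected, Accepted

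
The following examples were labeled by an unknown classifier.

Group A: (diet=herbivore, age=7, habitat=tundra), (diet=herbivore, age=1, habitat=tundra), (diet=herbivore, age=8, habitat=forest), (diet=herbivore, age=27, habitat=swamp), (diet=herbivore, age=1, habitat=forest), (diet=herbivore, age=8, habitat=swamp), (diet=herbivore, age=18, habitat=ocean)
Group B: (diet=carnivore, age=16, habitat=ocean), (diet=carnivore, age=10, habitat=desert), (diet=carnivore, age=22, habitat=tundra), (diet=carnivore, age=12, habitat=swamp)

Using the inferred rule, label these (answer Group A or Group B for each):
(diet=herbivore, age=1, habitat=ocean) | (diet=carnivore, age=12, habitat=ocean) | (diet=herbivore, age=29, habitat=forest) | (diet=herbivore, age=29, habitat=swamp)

Group A, Group B, Group A, Group A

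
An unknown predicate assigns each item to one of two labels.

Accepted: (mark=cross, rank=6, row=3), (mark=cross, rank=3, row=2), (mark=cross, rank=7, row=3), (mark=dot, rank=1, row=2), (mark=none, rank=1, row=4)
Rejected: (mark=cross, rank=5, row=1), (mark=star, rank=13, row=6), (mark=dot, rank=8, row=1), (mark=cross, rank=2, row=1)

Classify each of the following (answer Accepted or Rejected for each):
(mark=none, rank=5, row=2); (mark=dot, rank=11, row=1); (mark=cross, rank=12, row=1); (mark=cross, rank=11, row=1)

Accepted, Rejected, Rejected, Rejected

Rule: row ≥ 2 AND row ≤ 4. This holds for each 'Accepted' example and fails for each 'Rejected' one.
(mark=none, rank=5, row=2): row = 2 — satisfies this, so Accepted.
(mark=dot, rank=11, row=1): row = 1 — does not fit, so Rejected.
(mark=cross, rank=12, row=1): row = 1 — does not fit, so Rejected.
(mark=cross, rank=11, row=1): row = 1 — does not fit, so Rejected.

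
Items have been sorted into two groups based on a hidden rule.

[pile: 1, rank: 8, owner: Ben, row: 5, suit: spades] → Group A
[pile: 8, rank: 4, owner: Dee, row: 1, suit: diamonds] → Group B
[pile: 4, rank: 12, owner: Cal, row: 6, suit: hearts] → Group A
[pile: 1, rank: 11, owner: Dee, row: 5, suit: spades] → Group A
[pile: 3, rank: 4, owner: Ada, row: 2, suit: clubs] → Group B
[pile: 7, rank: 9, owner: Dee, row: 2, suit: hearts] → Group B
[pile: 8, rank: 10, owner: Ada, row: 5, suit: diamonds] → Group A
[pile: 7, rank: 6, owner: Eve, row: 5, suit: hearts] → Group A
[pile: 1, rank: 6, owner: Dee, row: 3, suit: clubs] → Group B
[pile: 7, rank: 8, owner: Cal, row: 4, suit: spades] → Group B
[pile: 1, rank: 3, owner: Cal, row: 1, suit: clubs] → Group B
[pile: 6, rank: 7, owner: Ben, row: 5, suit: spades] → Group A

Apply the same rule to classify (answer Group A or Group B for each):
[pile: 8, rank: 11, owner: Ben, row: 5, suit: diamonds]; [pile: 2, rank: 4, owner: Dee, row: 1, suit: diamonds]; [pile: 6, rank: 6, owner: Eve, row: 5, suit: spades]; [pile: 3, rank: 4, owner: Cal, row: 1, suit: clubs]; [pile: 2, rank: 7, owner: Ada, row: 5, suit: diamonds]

Group A, Group B, Group A, Group B, Group A

The pattern is that an item is 'Group A' exactly when: row ≥ 5.
[pile: 8, rank: 11, owner: Ben, row: 5, suit: diamonds]: row = 5 — has this property, so Group A. [pile: 2, rank: 4, owner: Dee, row: 1, suit: diamonds]: row = 1 — doesn't match, so Group B. [pile: 6, rank: 6, owner: Eve, row: 5, suit: spades]: row = 5 — has this property, so Group A. [pile: 3, rank: 4, owner: Cal, row: 1, suit: clubs]: row = 1 — doesn't match, so Group B. [pile: 2, rank: 7, owner: Ada, row: 5, suit: diamonds]: row = 5 — has this property, so Group A.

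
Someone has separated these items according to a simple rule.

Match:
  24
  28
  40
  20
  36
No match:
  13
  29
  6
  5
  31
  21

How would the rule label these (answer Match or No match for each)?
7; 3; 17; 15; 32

No match, No match, No match, No match, Match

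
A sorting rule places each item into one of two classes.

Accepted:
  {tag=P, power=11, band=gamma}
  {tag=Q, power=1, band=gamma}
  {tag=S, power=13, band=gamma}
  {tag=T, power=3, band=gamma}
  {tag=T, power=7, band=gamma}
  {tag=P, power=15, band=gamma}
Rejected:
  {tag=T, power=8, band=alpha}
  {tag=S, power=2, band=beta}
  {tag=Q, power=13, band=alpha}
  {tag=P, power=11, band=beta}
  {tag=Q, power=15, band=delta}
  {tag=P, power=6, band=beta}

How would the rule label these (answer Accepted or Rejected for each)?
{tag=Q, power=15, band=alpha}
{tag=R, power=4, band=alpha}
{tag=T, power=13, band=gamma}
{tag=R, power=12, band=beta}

Rejected, Rejected, Accepted, Rejected

The rule appears to be: band is gamma.
{tag=Q, power=15, band=alpha}: band is alpha, does not pass → Rejected.
{tag=R, power=4, band=alpha}: band is alpha, does not pass → Rejected.
{tag=T, power=13, band=gamma}: band is gamma, checks out → Accepted.
{tag=R, power=12, band=beta}: band is beta, does not pass → Rejected.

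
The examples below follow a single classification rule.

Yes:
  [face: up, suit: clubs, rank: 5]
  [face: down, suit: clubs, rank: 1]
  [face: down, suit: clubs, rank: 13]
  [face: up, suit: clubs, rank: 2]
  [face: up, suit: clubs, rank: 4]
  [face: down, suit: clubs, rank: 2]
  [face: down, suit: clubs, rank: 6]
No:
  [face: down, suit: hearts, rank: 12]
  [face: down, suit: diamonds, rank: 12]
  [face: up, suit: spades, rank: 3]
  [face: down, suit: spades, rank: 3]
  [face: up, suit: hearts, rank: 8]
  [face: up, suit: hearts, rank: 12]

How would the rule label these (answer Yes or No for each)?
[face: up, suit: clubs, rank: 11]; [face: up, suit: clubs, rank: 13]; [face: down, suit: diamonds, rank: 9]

Yes, Yes, No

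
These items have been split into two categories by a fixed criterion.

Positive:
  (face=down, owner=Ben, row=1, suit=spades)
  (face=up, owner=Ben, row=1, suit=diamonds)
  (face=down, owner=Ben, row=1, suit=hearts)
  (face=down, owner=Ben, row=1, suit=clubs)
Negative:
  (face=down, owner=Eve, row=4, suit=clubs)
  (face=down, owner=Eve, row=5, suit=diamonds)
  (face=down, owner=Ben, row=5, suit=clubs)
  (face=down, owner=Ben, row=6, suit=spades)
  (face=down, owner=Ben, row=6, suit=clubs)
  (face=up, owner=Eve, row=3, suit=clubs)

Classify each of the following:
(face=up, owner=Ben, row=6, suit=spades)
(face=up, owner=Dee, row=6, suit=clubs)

The distinguishing property — row = 1 — holds for all the 'Positive' cases and none of the 'Negative' cases.
(face=up, owner=Ben, row=6, suit=spades) → row = 6 → Negative.
(face=up, owner=Dee, row=6, suit=clubs) → row = 6 → Negative.

Negative, Negative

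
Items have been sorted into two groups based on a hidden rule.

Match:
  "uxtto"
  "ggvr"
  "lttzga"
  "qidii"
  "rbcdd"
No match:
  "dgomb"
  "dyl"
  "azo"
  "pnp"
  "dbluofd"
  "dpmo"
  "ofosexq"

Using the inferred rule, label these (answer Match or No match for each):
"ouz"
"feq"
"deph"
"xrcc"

No match, No match, No match, Match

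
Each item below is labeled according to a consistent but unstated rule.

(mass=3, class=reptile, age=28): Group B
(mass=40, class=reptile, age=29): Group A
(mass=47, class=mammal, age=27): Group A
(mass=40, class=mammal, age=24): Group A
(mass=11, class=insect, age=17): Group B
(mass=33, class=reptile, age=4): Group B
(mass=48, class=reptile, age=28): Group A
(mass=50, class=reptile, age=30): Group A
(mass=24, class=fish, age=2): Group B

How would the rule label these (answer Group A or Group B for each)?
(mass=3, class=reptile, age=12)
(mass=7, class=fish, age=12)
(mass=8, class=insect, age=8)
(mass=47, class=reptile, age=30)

Group B, Group B, Group B, Group A

Rule: mass ≥ 40. This holds for each 'Group A' example and fails for each 'Group B' one.
Group B: (mass=3, class=reptile, age=12), since mass = 3.
Group B: (mass=7, class=fish, age=12), since mass = 7.
Group B: (mass=8, class=insect, age=8), since mass = 8.
Group A: (mass=47, class=reptile, age=30), since mass = 47.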